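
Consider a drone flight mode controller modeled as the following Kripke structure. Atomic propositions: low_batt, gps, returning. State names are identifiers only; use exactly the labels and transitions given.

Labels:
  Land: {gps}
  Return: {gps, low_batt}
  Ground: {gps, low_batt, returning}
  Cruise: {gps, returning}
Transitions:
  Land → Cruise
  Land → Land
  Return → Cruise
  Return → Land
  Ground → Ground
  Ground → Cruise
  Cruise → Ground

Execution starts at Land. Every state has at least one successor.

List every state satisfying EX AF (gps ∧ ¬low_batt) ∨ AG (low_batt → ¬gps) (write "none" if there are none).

{Land, Return, Ground}

States satisfying AF (gps ∧ ¬low_batt): {Land, Return, Cruise}.
States satisfying EX AF (gps ∧ ¬low_batt): {Land, Return, Ground}.
States satisfying low_batt → ¬gps: {Land, Cruise}.
States satisfying AG (low_batt → ¬gps): ∅.
States satisfying EX AF (gps ∧ ¬low_batt) ∨ AG (low_batt → ¬gps): {Land, Return, Ground}.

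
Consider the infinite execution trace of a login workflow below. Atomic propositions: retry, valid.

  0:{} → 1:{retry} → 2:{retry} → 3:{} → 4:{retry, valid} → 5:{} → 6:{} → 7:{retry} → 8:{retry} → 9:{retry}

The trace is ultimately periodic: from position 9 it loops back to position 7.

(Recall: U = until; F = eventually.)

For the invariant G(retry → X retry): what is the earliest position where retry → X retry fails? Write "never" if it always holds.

Check retry → X retry at each position in order: 0 ✓, 1 ✓.
At position 2 the labels are {retry} and the next position 3 has {}, so retry → X retry is false there. This is the first violation.

2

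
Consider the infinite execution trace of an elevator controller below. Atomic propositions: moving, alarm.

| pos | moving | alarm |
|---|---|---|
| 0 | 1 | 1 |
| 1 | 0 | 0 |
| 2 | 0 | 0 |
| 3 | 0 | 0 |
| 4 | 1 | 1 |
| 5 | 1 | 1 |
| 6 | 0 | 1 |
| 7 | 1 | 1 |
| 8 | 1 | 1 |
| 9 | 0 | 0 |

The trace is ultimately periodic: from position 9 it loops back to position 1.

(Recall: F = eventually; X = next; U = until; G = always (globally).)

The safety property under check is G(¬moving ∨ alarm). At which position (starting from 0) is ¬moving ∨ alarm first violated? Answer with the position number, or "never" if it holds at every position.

never

¬moving ∨ alarm holds at every position 0..9, and those are all the positions the trace ever visits, so the invariant G(¬moving ∨ alarm) is never violated.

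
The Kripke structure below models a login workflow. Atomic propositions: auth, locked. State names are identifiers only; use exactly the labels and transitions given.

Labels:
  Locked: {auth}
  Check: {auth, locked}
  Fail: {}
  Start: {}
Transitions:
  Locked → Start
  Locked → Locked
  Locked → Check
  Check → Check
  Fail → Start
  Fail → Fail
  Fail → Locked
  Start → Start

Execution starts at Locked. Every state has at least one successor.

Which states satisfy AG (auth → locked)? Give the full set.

{Check, Start}

States satisfying auth → locked: {Check, Fail, Start}.
States satisfying AG (auth → locked): {Check, Start}.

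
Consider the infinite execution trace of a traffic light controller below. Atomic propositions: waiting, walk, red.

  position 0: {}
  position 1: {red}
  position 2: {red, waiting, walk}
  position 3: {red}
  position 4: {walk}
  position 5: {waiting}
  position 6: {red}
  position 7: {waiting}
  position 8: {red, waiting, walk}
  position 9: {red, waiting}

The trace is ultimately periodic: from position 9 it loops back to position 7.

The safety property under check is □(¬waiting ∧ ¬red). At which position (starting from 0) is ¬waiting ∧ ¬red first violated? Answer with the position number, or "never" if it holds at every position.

Check ¬waiting ∧ ¬red at each position in order: 0 ✓.
At position 1 the labels are {red}, so ¬waiting ∧ ¬red is false there. This is the first violation.

1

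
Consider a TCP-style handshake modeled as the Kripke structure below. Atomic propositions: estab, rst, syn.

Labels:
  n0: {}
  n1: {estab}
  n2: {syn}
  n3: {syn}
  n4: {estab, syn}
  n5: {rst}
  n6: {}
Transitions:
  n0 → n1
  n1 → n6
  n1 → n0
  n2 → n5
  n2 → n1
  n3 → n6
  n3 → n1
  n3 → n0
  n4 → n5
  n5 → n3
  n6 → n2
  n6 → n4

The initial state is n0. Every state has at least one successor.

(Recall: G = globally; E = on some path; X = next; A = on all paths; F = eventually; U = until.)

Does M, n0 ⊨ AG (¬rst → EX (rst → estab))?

States satisfying ¬rst → EX (rst → estab): {n0, n1, n2, n3, n5, n6}.
States satisfying AG (¬rst → EX (rst → estab)): ∅.
n4 is reachable from n0 and violates ¬rst → EX (rst → estab), so AG fails at n0.
n0 ∉ Sat(AG (¬rst → EX (rst → estab))).

No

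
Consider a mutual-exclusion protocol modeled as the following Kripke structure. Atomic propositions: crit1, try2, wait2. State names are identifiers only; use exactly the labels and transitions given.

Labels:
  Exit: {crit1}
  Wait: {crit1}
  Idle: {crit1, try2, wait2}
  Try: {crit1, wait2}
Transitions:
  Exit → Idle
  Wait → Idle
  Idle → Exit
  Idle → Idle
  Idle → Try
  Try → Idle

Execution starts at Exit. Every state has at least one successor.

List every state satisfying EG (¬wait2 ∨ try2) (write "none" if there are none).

{Exit, Wait, Idle}

States satisfying ¬wait2 ∨ try2: {Exit, Wait, Idle}.
States satisfying EG (¬wait2 ∨ try2): {Exit, Wait, Idle}.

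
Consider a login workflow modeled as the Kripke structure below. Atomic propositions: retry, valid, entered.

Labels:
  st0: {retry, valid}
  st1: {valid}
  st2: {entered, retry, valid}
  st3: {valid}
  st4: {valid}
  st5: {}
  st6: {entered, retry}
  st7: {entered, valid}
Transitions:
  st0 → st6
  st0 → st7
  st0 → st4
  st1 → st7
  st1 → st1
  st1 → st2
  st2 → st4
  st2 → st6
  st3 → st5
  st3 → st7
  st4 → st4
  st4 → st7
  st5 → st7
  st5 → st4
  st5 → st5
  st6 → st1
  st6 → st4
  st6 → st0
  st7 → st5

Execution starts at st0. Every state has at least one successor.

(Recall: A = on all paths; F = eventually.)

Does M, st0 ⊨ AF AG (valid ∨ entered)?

Does not hold

States satisfying AG (valid ∨ entered): ∅.
States satisfying AF AG (valid ∨ entered): ∅.
There is a path from st0 along which AG (valid ∨ entered) never holds.
st0 ∉ Sat(AF AG (valid ∨ entered)).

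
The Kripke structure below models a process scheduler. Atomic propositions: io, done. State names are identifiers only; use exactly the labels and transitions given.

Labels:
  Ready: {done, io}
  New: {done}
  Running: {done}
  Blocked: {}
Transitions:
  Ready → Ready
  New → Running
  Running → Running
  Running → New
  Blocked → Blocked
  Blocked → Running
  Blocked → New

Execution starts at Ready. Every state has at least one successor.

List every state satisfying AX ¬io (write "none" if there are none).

{New, Running, Blocked}

States satisfying ¬io: {New, Running, Blocked}.
States satisfying AX ¬io: {New, Running, Blocked}.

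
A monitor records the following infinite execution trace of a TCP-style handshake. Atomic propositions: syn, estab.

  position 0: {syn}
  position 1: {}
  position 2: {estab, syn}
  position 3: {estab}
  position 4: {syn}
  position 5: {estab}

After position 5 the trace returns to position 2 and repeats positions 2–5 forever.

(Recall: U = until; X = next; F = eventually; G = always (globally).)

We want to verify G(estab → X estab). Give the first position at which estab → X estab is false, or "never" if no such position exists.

3

Check estab → X estab at each position in order: 0 ✓, 1 ✓, 2 ✓.
At position 3 the labels are {estab} and the next position 4 has {syn}, so estab → X estab is false there. This is the first violation.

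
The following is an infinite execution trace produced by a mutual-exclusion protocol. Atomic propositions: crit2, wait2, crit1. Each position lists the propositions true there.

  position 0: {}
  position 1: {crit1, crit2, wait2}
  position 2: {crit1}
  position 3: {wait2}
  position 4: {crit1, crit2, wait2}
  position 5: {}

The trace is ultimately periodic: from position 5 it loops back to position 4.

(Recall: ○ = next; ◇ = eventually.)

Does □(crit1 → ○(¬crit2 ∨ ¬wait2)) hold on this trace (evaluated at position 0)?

crit1 → ○(¬crit2 ∨ ¬wait2) holds at every position 0..5, and those are all positions ever visited, so □(crit1 → ○(¬crit2 ∨ ¬wait2)) holds.
Positions where crit1 holds: 1, 2, 4.
Check ○(¬crit2 ∨ ¬wait2) at each: 1→ok, 2→ok, 4→ok.

Holds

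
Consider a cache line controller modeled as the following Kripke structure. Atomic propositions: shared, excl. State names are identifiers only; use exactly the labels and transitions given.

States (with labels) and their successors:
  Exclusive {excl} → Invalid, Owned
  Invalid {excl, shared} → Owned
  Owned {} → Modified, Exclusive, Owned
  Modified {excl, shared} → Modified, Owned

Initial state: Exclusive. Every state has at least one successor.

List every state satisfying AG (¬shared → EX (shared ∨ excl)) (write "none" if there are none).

{Exclusive, Invalid, Owned, Modified}

States satisfying ¬shared → EX (shared ∨ excl): {Exclusive, Invalid, Owned, Modified}.
States satisfying AG (¬shared → EX (shared ∨ excl)): {Exclusive, Invalid, Owned, Modified}.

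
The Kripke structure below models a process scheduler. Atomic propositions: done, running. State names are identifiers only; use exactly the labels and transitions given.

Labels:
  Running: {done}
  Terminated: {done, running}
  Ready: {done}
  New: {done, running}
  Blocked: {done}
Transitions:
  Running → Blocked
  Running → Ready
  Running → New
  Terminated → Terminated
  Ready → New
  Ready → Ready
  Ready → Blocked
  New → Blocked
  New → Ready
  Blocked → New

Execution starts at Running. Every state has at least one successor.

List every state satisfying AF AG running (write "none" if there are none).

States satisfying AG running: {Terminated}.
States satisfying AF AG running: {Terminated}.

{Terminated}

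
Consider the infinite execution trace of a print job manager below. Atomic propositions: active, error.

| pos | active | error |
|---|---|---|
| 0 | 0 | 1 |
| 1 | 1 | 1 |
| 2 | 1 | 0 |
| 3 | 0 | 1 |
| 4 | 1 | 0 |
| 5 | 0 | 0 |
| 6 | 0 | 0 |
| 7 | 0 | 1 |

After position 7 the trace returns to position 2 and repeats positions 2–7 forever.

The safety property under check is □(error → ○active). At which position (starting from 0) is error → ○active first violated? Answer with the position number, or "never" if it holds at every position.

error → ○active holds at every position 0..7, and those are all the positions the trace ever visits, so the invariant □(error → ○active) is never violated.

never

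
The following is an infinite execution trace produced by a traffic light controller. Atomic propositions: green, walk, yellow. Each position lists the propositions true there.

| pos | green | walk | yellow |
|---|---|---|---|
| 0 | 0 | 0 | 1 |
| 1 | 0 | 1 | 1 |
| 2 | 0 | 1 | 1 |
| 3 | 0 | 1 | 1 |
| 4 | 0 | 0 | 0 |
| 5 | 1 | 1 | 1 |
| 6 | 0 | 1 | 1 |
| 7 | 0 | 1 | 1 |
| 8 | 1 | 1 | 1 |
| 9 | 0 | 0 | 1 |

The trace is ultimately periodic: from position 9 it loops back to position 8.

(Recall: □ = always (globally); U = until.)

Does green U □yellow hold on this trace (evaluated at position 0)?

Walking from position 0: at position 0, □yellow has not yet held and green fails, so green U □yellow is false.

Violated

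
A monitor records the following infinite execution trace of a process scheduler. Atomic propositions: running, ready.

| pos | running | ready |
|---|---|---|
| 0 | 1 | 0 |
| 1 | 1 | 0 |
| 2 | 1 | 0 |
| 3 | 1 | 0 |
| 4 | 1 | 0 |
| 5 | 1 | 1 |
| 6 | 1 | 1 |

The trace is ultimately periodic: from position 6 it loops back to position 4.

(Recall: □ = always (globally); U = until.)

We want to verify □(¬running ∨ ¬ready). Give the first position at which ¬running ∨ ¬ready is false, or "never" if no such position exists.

5

Check ¬running ∨ ¬ready at each position in order: 0 ✓, 1 ✓, 2 ✓, 3 ✓, 4 ✓.
At position 5 the labels are {ready, running}, so ¬running ∨ ¬ready is false there. This is the first violation.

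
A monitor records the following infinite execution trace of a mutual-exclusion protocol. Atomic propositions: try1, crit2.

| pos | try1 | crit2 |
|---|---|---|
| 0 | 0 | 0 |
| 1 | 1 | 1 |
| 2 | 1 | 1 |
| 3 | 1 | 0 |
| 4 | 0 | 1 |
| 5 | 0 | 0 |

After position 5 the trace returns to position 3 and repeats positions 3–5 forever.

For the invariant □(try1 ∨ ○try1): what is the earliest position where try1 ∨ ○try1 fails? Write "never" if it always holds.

Check try1 ∨ ○try1 at each position in order: 0 ✓, 1 ✓, 2 ✓, 3 ✓.
At position 4 the labels are {crit2} and the next position 5 has {}, so try1 ∨ ○try1 is false there. This is the first violation.

4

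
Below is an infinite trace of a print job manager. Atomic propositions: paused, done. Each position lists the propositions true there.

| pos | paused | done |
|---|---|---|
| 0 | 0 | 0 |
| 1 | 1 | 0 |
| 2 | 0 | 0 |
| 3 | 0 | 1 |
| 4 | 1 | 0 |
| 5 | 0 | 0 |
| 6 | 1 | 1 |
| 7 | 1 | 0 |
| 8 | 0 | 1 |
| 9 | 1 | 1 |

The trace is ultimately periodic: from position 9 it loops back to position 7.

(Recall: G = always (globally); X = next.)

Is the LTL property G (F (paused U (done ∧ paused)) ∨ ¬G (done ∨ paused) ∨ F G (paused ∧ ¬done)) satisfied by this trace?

F (paused U (done ∧ paused)) ∨ ¬G (done ∨ paused) ∨ F G (paused ∧ ¬done) holds at every position 0..9, and those are all positions ever visited, so G (F (paused U (done ∧ paused)) ∨ ¬G (done ∨ paused) ∨ F G (paused ∧ ¬done)) holds.

Yes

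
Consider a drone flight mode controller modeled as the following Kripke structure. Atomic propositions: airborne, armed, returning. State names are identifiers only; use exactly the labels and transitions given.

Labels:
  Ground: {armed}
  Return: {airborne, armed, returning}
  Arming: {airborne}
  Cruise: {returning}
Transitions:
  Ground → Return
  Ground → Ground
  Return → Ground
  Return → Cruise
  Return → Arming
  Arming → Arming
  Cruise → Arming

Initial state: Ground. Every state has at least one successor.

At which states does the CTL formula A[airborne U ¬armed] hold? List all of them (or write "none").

{Arming, Cruise}

States satisfying airborne: {Return, Arming}.
States satisfying ¬armed: {Arming, Cruise}.
States satisfying A[airborne U ¬armed]: {Arming, Cruise}.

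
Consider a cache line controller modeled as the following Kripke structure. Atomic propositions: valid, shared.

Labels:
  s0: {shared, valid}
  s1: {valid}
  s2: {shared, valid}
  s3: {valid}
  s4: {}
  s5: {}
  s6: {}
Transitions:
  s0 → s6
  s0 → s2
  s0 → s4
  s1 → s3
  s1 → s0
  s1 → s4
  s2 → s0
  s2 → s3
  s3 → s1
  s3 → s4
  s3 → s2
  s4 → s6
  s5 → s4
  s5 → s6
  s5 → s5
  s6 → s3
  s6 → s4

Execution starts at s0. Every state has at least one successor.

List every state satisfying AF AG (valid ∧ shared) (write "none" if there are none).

States satisfying AG (valid ∧ shared): ∅.
States satisfying AF AG (valid ∧ shared): ∅.

none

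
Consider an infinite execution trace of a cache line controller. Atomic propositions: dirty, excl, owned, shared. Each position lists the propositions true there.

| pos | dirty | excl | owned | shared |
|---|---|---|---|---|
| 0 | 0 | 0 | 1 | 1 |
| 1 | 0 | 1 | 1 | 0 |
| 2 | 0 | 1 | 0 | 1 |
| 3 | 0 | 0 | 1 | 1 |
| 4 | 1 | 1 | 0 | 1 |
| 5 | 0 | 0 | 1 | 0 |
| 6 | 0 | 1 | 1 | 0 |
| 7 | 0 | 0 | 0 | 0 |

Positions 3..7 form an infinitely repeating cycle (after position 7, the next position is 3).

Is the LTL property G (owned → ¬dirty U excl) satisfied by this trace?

Holds

owned → ¬dirty U excl holds at every position 0..7, and those are all positions ever visited, so G (owned → ¬dirty U excl) holds.
Positions where owned holds: 0, 1, 3, 5, 6.
Check ¬dirty U excl at each: 0→ok, 1→ok, 3→ok, 5→ok, 6→ok.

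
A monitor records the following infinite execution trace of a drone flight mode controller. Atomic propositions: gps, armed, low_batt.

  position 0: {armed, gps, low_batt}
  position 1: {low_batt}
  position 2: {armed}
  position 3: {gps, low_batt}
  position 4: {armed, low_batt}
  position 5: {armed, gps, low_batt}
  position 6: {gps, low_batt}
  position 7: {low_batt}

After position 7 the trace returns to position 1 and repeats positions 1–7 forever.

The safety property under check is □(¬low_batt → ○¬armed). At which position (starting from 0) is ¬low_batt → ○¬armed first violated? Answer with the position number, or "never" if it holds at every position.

¬low_batt → ○¬armed holds at every position 0..7, and those are all the positions the trace ever visits, so the invariant □(¬low_batt → ○¬armed) is never violated.

never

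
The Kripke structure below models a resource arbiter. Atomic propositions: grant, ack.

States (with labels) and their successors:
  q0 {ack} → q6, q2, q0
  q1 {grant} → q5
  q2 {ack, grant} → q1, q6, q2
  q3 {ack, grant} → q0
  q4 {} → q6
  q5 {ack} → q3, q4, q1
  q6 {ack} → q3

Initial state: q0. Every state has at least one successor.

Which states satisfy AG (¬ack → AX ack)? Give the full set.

States satisfying ¬ack → AX ack: {q0, q1, q2, q3, q4, q5, q6}.
States satisfying AG (¬ack → AX ack): {q0, q1, q2, q3, q4, q5, q6}.

{q0, q1, q2, q3, q4, q5, q6}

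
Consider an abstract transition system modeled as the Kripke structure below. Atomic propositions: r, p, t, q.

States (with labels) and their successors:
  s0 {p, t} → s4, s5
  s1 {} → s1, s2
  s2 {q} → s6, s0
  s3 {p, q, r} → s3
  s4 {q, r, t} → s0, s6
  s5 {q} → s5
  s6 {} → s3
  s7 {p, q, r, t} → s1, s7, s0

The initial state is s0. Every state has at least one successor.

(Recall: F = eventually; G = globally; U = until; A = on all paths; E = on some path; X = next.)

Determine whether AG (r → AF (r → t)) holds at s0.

No

States satisfying r → AF (r → t): {s0, s1, s2, s4, s5, s6, s7}.
States satisfying AG (r → AF (r → t)): {s5}.
s3 is reachable from s0 and violates r → AF (r → t), so AG fails at s0.
s0 ∉ Sat(AG (r → AF (r → t))).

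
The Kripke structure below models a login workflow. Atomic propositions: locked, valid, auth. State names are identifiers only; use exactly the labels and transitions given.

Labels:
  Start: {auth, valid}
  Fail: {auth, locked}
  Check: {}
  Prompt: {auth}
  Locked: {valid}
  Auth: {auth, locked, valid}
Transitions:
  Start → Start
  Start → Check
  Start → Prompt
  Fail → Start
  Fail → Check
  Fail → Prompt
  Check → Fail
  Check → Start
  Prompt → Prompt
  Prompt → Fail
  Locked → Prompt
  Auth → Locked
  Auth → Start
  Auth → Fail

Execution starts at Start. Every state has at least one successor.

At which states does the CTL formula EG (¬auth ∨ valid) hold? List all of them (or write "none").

{Start, Check, Auth}

States satisfying ¬auth ∨ valid: {Start, Check, Locked, Auth}.
States satisfying EG (¬auth ∨ valid): {Start, Check, Auth}.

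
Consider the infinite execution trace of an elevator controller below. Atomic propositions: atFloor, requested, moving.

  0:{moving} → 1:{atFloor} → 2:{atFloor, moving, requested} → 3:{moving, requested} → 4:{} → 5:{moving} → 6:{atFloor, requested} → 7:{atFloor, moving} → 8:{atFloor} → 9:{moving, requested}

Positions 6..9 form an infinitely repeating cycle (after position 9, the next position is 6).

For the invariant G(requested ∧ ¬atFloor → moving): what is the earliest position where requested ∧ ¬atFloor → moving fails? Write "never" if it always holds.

requested ∧ ¬atFloor → moving holds at every position 0..9, and those are all the positions the trace ever visits, so the invariant G(requested ∧ ¬atFloor → moving) is never violated.

never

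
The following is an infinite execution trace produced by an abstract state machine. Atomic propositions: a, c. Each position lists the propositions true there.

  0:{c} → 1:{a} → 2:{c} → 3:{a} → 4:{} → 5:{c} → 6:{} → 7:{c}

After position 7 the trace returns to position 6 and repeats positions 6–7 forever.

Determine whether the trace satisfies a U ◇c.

Walking from position 0: ◇c first holds at position 0, and a holds at every earlier position along the way, so a U ◇c holds.

Satisfied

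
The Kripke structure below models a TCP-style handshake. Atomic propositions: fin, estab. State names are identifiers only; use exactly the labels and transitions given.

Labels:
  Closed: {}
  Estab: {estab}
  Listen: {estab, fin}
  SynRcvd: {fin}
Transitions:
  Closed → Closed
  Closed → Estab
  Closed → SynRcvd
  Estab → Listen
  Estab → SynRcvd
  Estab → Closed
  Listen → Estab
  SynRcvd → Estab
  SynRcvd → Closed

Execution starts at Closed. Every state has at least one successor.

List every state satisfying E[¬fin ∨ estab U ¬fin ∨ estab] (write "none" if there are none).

{Closed, Estab, Listen}

States satisfying ¬fin ∨ estab: {Closed, Estab, Listen}.
States satisfying E[¬fin ∨ estab U ¬fin ∨ estab]: {Closed, Estab, Listen}.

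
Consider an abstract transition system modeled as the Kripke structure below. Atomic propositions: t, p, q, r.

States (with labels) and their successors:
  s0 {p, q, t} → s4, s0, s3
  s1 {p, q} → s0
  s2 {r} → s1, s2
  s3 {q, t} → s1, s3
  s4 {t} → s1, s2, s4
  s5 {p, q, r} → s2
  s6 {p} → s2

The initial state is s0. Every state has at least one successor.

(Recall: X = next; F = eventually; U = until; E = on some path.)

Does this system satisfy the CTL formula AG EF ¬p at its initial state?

Yes

States satisfying EF ¬p: {s0, s1, s2, s3, s4, s5, s6}.
States satisfying AG EF ¬p: {s0, s1, s2, s3, s4, s5, s6}.
Every state reachable from s0 satisfies EF ¬p.
s0 ∈ Sat(AG EF ¬p).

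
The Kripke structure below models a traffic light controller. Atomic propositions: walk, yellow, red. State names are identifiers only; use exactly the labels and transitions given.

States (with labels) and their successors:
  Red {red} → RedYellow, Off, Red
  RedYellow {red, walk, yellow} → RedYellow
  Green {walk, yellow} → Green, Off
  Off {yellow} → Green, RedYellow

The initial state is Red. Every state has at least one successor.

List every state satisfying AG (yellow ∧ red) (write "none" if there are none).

{RedYellow}

States satisfying yellow ∧ red: {RedYellow}.
States satisfying AG (yellow ∧ red): {RedYellow}.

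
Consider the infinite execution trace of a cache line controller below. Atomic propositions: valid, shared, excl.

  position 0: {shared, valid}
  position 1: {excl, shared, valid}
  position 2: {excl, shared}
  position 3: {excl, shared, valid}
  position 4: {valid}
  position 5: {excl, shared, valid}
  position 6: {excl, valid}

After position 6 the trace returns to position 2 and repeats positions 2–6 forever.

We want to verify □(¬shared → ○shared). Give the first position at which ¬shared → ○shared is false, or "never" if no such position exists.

never

¬shared → ○shared holds at every position 0..6, and those are all the positions the trace ever visits, so the invariant □(¬shared → ○shared) is never violated.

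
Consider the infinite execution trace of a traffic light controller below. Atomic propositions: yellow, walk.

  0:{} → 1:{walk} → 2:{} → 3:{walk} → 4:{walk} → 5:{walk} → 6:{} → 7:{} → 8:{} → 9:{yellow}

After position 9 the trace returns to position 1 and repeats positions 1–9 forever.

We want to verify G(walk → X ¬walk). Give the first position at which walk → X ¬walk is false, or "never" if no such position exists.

3

Check walk → X ¬walk at each position in order: 0 ✓, 1 ✓, 2 ✓.
At position 3 the labels are {walk} and the next position 4 has {walk}, so walk → X ¬walk is false there. This is the first violation.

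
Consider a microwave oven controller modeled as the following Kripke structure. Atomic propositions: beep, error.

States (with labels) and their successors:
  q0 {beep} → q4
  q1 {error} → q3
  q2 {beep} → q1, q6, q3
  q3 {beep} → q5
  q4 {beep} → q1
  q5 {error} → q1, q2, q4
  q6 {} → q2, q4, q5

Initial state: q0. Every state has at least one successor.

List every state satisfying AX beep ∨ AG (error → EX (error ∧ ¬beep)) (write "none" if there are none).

States satisfying beep: {q0, q2, q3, q4}.
States satisfying AX beep: {q0, q1}.
States satisfying error → EX (error ∧ ¬beep): {q0, q2, q3, q4, q5, q6}.
States satisfying AG (error → EX (error ∧ ¬beep)): ∅.
States satisfying AX beep ∨ AG (error → EX (error ∧ ¬beep)): {q0, q1}.

{q0, q1}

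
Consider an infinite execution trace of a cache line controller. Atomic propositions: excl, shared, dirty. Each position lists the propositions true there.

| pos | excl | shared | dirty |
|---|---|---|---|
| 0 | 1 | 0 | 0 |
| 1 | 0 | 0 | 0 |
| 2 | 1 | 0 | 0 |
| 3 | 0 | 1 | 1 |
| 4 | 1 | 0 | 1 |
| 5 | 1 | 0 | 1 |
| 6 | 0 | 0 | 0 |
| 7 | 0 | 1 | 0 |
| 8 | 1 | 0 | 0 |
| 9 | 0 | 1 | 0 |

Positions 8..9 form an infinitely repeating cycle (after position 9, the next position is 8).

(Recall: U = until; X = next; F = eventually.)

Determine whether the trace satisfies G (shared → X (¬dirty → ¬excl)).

Does not hold

shared → X (¬dirty → ¬excl) must hold at every position from 0 onward. It fails at position 7, so G (shared → X (¬dirty → ¬excl)) is false.
Positions where shared holds: 3, 7, 9.
Check X (¬dirty → ¬excl) at each: 3→ok, 7→fails, 9→fails.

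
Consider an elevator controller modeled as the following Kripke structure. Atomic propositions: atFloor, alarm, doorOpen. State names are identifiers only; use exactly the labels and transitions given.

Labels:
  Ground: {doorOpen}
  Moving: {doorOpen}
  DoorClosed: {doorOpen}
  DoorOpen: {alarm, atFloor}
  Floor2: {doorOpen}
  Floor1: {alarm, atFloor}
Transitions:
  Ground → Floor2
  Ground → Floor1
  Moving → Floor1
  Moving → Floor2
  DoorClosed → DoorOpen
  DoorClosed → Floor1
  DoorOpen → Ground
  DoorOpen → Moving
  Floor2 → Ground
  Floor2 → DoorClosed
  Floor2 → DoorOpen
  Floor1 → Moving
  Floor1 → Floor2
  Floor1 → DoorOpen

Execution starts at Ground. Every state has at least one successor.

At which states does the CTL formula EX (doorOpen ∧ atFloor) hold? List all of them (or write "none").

States satisfying doorOpen ∧ atFloor: ∅.
States satisfying EX (doorOpen ∧ atFloor): ∅.

none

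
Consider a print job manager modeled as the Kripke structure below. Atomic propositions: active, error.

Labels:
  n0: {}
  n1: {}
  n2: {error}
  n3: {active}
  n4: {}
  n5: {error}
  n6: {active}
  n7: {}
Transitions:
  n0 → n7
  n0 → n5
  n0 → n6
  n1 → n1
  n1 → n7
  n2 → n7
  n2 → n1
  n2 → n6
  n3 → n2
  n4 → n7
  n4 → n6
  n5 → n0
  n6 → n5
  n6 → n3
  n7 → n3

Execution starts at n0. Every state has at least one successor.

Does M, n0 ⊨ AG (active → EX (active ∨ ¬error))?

No

States satisfying active → EX (active ∨ ¬error): {n0, n1, n2, n4, n5, n6, n7}.
States satisfying AG (active → EX (active ∨ ¬error)): ∅.
n3 is reachable from n0 and violates active → EX (active ∨ ¬error), so AG fails at n0.
n0 ∉ Sat(AG (active → EX (active ∨ ¬error))).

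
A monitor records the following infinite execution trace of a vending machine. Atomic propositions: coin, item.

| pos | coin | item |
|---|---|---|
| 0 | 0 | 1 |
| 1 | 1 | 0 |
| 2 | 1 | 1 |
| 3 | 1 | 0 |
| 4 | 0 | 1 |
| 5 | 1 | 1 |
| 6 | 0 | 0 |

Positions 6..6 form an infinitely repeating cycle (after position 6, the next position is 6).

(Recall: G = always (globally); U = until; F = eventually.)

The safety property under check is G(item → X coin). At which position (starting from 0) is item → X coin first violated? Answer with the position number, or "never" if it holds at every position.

5

Check item → X coin at each position in order: 0 ✓, 1 ✓, 2 ✓, 3 ✓, 4 ✓.
At position 5 the labels are {coin, item} and the next position 6 has {}, so item → X coin is false there. This is the first violation.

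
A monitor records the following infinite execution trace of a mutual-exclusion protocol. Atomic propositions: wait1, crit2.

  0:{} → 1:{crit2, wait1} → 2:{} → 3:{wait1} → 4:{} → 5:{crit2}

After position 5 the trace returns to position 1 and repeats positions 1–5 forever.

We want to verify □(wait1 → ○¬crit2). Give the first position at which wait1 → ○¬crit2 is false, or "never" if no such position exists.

wait1 → ○¬crit2 holds at every position 0..5, and those are all the positions the trace ever visits, so the invariant □(wait1 → ○¬crit2) is never violated.

never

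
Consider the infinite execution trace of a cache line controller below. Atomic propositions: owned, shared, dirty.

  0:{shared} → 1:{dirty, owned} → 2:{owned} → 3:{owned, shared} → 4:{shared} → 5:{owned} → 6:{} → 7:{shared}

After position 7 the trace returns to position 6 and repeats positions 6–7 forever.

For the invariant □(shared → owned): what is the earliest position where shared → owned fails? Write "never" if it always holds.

At position 0 the labels are {shared}, so shared → owned is false there. This is the first violation.

0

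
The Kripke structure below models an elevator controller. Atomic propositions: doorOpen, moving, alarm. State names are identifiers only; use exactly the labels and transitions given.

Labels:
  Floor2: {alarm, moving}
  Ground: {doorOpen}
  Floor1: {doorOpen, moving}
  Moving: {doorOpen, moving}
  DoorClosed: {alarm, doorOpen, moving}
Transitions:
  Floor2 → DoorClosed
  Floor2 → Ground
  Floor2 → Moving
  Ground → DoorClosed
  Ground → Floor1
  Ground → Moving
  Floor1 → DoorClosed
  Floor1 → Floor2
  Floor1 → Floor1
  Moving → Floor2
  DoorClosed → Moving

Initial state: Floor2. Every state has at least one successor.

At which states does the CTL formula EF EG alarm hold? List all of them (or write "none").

States satisfying EG alarm: ∅.
States satisfying EF EG alarm: ∅.

none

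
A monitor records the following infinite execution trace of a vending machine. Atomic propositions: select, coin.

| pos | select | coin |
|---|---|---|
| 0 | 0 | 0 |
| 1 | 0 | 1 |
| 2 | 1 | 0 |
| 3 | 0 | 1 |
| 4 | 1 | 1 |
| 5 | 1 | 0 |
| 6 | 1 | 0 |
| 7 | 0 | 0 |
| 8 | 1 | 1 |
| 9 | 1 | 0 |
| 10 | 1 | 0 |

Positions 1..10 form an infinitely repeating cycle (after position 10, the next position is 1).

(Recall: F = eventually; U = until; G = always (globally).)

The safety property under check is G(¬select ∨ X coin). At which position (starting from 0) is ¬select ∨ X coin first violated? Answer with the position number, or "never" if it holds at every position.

Check ¬select ∨ X coin at each position in order: 0 ✓, 1 ✓, 2 ✓, 3 ✓.
At position 4 the labels are {coin, select} and the next position 5 has {select}, so ¬select ∨ X coin is false there. This is the first violation.

4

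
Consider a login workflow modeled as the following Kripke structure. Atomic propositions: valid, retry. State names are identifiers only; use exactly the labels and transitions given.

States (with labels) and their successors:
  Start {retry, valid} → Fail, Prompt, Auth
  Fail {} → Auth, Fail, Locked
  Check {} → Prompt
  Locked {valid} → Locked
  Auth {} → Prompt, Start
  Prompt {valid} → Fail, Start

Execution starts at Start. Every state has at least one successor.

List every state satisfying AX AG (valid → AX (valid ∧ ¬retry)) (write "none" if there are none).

{Locked}

States satisfying AG (valid → AX (valid ∧ ¬retry)): {Locked}.
States satisfying AX AG (valid → AX (valid ∧ ¬retry)): {Locked}.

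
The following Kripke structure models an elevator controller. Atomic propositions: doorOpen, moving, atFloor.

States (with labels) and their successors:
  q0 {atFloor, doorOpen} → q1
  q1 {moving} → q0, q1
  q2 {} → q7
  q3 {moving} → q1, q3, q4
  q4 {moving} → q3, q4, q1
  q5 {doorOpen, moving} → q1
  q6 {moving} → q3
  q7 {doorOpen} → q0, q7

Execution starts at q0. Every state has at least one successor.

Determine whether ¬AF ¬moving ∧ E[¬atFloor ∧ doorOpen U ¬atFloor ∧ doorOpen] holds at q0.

Violated

States satisfying ¬moving: {q0, q2, q7}.
States satisfying AF ¬moving: {q0, q2, q7}.
States satisfying ¬AF ¬moving: {q1, q3, q4, q5, q6}.
States satisfying ¬atFloor ∧ doorOpen: {q5, q7}.
States satisfying E[¬atFloor ∧ doorOpen U ¬atFloor ∧ doorOpen]: {q5, q7}.
States satisfying ¬AF ¬moving ∧ E[¬atFloor ∧ doorOpen U ¬atFloor ∧ doorOpen]: {q5}.
q0 ∉ Sat(¬AF ¬moving ∧ E[¬atFloor ∧ doorOpen U ¬atFloor ∧ doorOpen]).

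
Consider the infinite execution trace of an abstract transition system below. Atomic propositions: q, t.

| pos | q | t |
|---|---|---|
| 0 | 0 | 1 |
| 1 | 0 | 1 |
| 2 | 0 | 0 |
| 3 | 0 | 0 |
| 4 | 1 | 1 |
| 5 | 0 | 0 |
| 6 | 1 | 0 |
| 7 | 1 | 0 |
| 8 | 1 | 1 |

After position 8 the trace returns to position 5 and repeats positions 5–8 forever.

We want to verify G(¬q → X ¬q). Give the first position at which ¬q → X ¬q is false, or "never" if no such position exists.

Check ¬q → X ¬q at each position in order: 0 ✓, 1 ✓, 2 ✓.
At position 3 the labels are {} and the next position 4 has {q, t}, so ¬q → X ¬q is false there. This is the first violation.

3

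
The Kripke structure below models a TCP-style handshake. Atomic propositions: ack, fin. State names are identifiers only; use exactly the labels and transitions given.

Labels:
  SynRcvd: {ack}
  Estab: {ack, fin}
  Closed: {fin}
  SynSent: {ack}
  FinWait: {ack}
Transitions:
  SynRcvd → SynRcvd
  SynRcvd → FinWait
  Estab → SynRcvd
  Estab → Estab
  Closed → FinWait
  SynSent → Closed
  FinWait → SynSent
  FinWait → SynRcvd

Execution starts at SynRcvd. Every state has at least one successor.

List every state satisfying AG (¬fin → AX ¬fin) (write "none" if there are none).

States satisfying ¬fin → AX ¬fin: {SynRcvd, Estab, Closed, FinWait}.
States satisfying AG (¬fin → AX ¬fin): ∅.

none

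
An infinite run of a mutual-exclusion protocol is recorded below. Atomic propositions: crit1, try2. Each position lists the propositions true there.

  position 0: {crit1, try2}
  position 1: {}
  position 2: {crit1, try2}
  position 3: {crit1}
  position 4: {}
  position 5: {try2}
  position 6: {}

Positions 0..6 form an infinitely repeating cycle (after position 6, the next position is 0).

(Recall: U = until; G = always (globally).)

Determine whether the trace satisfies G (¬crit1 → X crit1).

Does not hold

¬crit1 → X crit1 must hold at every position from 0 onward. It fails at position 4, so G (¬crit1 → X crit1) is false.
Positions where ¬crit1 holds: 1, 4, 5, 6.
Check X crit1 at each: 1→ok, 4→fails, 5→fails, 6→ok.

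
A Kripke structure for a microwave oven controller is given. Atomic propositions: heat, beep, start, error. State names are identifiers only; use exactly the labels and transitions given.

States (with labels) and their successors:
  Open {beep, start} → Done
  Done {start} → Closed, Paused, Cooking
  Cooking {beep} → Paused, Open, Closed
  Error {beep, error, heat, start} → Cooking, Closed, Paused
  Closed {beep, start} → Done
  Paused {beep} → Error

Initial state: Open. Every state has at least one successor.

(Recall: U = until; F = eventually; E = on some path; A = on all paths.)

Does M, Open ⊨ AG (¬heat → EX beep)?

Does not hold

States satisfying ¬heat → EX beep: {Done, Cooking, Error, Paused}.
States satisfying AG (¬heat → EX beep): ∅.
Closed is reachable from Open and violates ¬heat → EX beep, so AG fails at Open.
Open ∉ Sat(AG (¬heat → EX beep)).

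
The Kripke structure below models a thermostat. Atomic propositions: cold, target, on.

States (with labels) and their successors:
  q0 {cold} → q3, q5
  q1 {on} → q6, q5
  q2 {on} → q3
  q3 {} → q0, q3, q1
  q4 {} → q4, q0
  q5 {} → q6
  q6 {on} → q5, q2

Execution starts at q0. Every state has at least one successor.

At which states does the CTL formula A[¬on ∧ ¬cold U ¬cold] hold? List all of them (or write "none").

States satisfying ¬on ∧ ¬cold: {q3, q4, q5}.
States satisfying ¬cold: {q1, q2, q3, q4, q5, q6}.
States satisfying A[¬on ∧ ¬cold U ¬cold]: {q1, q2, q3, q4, q5, q6}.

{q1, q2, q3, q4, q5, q6}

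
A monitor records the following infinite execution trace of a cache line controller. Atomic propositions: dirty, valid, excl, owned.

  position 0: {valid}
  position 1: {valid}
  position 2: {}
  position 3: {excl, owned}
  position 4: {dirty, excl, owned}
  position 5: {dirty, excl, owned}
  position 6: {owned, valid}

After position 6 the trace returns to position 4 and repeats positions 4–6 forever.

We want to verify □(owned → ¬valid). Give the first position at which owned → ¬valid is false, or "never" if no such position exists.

Check owned → ¬valid at each position in order: 0 ✓, 1 ✓, 2 ✓, 3 ✓, 4 ✓, 5 ✓.
At position 6 the labels are {owned, valid}, so owned → ¬valid is false there. This is the first violation.

6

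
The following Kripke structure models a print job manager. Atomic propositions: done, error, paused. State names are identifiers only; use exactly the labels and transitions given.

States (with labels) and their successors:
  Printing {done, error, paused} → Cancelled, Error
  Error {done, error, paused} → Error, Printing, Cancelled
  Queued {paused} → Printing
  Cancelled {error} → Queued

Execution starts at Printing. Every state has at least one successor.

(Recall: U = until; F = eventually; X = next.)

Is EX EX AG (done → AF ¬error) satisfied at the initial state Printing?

States satisfying EX AG (done → AF ¬error): ∅.
States satisfying EX EX AG (done → AF ¬error): ∅.
No suitable path/successor from Printing witnesses the formula.
Printing ∉ Sat(EX EX AG (done → AF ¬error)).

No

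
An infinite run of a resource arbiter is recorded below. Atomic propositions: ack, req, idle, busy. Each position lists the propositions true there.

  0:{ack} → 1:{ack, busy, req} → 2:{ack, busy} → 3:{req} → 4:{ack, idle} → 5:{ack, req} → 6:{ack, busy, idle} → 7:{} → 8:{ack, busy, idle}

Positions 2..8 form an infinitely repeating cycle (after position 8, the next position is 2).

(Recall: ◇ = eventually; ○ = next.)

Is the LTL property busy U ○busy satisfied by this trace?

Walking from position 0: ○busy first holds at position 0, and busy holds at every earlier position along the way, so busy U ○busy holds.

Yes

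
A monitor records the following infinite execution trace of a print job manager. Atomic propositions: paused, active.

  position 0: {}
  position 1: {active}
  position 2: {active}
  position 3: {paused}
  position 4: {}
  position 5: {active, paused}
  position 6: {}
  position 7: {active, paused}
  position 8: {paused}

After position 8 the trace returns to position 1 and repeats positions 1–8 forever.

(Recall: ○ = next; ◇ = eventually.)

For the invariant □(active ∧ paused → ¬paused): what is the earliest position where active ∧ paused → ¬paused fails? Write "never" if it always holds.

5

Check active ∧ paused → ¬paused at each position in order: 0 ✓, 1 ✓, 2 ✓, 3 ✓, 4 ✓.
At position 5 the labels are {active, paused}, so active ∧ paused → ¬paused is false there. This is the first violation.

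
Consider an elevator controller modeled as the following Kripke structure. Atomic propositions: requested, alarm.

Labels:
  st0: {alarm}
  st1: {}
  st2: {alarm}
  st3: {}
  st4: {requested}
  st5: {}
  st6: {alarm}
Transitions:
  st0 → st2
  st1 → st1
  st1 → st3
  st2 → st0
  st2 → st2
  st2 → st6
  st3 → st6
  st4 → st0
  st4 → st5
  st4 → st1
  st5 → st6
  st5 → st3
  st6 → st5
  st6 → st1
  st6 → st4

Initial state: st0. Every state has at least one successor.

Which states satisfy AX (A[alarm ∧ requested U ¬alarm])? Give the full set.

States satisfying A[alarm ∧ requested U ¬alarm]: {st1, st3, st4, st5}.
States satisfying AX (A[alarm ∧ requested U ¬alarm]): {st1, st6}.

{st1, st6}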